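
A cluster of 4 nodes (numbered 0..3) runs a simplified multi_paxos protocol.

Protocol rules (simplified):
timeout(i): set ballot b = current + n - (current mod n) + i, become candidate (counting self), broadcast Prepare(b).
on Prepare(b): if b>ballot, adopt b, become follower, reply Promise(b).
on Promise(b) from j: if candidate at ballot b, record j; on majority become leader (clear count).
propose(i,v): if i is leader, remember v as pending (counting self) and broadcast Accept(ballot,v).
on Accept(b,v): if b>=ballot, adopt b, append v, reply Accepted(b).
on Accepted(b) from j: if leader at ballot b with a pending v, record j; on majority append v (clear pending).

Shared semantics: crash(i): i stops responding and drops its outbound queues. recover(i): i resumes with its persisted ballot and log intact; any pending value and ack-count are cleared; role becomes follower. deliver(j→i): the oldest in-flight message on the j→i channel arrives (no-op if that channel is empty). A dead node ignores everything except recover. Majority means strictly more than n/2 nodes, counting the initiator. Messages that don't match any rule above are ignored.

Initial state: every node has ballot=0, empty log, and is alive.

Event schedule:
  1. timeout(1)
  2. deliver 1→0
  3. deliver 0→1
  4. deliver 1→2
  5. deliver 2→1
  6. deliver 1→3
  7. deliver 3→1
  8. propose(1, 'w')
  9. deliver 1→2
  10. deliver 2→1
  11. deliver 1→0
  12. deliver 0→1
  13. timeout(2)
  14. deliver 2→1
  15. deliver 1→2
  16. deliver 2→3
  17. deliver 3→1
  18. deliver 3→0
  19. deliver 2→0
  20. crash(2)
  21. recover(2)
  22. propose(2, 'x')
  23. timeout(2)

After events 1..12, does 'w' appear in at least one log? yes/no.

yes

1. timeout(1):  <1:cand b5 ->
2. deliver 1→0:  <0:foll b5 ->
3. deliver 0→1:  nop
4. deliver 1→2:  <2:foll b5 ->
5. deliver 2→1:  <1:lead b5 ->
6. deliver 1→3:  <3:foll b5 ->
7. deliver 3→1:  nop
8. propose(1,'w'):  nop
9. deliver 1→2:  <2:foll b5 w>
10. deliver 2→1:  nop
11. deliver 1→0:  <0:foll b5 w>
12. deliver 0→1:  <1:lead b5 w>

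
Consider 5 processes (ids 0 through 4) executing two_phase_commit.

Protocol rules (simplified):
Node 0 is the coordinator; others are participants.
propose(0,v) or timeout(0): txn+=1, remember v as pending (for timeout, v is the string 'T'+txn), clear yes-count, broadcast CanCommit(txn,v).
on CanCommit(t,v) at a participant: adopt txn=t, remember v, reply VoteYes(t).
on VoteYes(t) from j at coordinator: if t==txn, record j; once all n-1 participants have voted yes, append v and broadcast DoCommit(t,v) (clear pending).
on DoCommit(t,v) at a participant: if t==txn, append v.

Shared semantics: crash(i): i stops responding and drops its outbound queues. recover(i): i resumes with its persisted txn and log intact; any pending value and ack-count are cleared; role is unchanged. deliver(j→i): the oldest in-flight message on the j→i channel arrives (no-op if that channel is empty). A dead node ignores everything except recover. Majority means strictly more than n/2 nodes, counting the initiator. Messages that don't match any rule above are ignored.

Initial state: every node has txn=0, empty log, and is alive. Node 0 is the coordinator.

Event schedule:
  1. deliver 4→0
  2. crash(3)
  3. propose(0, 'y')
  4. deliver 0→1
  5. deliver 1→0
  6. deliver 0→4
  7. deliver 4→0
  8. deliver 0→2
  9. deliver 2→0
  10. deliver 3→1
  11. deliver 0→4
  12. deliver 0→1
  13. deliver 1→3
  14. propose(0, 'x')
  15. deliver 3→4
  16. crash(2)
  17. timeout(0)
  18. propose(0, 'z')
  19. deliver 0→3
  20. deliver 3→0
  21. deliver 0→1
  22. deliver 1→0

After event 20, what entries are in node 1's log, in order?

empty

1. deliver 4→0:  nop
2. crash(3):  <3:✗part t0 ->
3. propose(0,'y'):  <0:coor t1 ->
4. deliver 0→1:  <1:part t1 ->
5. deliver 1→0:  nop
6. deliver 0→4:  <4:part t1 ->
7. deliver 4→0:  nop
8. deliver 0→2:  <2:part t1 ->
9. deliver 2→0:  nop
10. deliver 3→1:  nop
11. deliver 0→4:  nop
12. deliver 0→1:  nop
13. deliver 1→3:  nop
14. propose(0,'x'):  <0:coor t2 ->
15. deliver 3→4:  nop
16. crash(2):  <2:✗part t1 ->
17. timeout(0):  <0:coor t3 ->
18. propose(0,'z'):  <0:coor t4 ->
19. deliver 0→3:  nop
20. deliver 3→0:  nop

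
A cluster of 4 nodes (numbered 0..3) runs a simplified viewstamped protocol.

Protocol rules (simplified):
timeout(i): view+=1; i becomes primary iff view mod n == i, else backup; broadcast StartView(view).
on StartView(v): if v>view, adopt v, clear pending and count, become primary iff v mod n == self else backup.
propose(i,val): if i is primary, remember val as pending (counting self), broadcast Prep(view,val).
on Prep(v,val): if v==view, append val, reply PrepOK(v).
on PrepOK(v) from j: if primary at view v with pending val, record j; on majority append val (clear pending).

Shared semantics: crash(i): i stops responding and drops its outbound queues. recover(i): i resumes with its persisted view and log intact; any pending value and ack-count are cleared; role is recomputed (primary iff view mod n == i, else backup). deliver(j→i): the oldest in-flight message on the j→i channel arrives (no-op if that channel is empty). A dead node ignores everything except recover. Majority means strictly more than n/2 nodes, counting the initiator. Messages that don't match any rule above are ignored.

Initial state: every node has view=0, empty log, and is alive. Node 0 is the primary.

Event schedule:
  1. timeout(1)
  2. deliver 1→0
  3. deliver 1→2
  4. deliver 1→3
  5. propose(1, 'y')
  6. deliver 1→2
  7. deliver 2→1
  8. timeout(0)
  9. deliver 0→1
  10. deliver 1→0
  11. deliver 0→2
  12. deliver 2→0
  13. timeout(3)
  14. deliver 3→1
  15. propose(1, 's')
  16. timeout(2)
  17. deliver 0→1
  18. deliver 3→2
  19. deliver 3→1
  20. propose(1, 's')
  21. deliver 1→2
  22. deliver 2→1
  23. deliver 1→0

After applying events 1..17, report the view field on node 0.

2

[1] timeout(1) → N1(prim v1 [-])
[2] deliver 1→0 → N0(back v1 [-])
[3] deliver 1→2 → N2(back v1 [-])
[4] deliver 1→3 → N3(back v1 [-])
[5] propose(1,'y') → ∅
[6] deliver 1→2 → N2(back v1 [y])
[7] deliver 2→1 → ∅
[8] timeout(0) → N0(back v2 [-])
[9] deliver 0→1 → N1(back v2 [-])
[10] deliver 1→0 → ∅
[11] deliver 0→2 → N2(prim v2 [y])
[12] deliver 2→0 → ∅
[13] timeout(3) → N3(back v2 [-])
[14] deliver 3→1 → ∅
[15] propose(1,'s') → ∅
[16] timeout(2) → N2(back v3 [y])
[17] deliver 0→1 → ∅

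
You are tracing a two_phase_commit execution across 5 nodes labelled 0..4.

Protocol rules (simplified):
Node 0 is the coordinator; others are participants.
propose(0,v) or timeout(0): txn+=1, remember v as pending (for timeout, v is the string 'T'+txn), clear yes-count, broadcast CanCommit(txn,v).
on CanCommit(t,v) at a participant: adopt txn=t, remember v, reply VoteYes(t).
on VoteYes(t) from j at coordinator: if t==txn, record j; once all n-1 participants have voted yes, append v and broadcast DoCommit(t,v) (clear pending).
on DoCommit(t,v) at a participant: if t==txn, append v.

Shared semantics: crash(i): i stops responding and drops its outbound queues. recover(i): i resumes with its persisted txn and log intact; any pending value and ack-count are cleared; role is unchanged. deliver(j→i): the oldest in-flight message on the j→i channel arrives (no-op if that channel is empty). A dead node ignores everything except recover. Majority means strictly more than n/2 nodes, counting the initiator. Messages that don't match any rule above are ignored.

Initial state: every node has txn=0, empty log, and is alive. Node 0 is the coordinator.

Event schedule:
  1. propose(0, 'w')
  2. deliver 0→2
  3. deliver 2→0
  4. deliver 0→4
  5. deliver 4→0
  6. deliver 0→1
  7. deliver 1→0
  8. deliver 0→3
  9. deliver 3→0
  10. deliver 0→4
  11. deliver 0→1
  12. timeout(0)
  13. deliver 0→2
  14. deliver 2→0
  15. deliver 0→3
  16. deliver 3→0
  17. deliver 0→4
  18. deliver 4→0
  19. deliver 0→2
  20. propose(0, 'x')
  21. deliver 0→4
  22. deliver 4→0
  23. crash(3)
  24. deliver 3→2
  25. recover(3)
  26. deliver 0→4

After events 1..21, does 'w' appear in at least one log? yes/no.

yes

1. propose(0,'w'):  <0:coor t1 ->
2. deliver 0→2:  <2:part t1 ->
3. deliver 2→0:  nop
4. deliver 0→4:  <4:part t1 ->
5. deliver 4→0:  nop
6. deliver 0→1:  <1:part t1 ->
7. deliver 1→0:  nop
8. deliver 0→3:  <3:part t1 ->
9. deliver 3→0:  <0:coor t1 w>
10. deliver 0→4:  <4:part t1 w>
11. deliver 0→1:  <1:part t1 w>
12. timeout(0):  <0:coor t2 w>
13. deliver 0→2:  <2:part t1 w>
14. deliver 2→0:  nop
15. deliver 0→3:  <3:part t1 w>
16. deliver 3→0:  nop
17. deliver 0→4:  <4:part t2 w>
18. deliver 4→0:  nop
19. deliver 0→2:  <2:part t2 w>
20. propose(0,'x'):  <0:coor t3 w>
21. deliver 0→4:  <4:part t3 w>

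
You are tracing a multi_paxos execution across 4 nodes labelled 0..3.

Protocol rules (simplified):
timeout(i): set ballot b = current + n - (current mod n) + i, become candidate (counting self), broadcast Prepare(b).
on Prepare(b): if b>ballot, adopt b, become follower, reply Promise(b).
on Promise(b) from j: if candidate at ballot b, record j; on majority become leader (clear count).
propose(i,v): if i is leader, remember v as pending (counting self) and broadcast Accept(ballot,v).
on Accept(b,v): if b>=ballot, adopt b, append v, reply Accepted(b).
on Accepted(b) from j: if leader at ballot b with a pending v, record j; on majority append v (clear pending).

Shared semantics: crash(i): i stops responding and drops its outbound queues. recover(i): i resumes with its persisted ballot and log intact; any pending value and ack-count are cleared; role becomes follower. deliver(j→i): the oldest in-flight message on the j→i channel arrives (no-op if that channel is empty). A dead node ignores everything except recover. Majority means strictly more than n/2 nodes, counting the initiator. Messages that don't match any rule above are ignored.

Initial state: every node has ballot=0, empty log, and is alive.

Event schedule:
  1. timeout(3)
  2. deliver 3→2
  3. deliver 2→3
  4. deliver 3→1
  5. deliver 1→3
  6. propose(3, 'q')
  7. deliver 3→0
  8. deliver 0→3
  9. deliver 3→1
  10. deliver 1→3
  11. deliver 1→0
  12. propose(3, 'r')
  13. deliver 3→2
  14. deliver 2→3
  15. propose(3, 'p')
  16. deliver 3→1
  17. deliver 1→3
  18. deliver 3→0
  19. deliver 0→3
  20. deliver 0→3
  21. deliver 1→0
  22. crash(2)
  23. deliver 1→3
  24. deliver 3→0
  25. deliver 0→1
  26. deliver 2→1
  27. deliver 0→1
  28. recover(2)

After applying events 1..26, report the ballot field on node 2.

7

step 1 timeout(3): 3={cand,b=7,log=-}
step 2 deliver 3→2: 2={foll,b=7,log=-}
step 3 deliver 2→3: —
step 4 deliver 3→1: 1={foll,b=7,log=-}
step 5 deliver 1→3: 3={lead,b=7,log=-}
step 6 propose(3,'q'): —
step 7 deliver 3→0: 0={foll,b=7,log=-}
step 8 deliver 0→3: —
step 9 deliver 3→1: 1={foll,b=7,log=q}
step 10 deliver 1→3: —
step 11 deliver 1→0: —
step 12 propose(3,'r'): —
step 13 deliver 3→2: 2={foll,b=7,log=q}
step 14 deliver 2→3: —
step 15 propose(3,'p'): —
step 16 deliver 3→1: 1={foll,b=7,log=q,r}
step 17 deliver 1→3: —
step 18 deliver 3→0: 0={foll,b=7,log=q}
step 19 deliver 0→3: 3={lead,b=7,log=p}
step 20 deliver 0→3: —
step 21 deliver 1→0: —
step 22 crash(2): 2={✗foll,b=7,log=q}
step 23 deliver 1→3: —
step 24 deliver 3→0: 0={foll,b=7,log=q,r}
step 25 deliver 0→1: —
step 26 deliver 2→1: —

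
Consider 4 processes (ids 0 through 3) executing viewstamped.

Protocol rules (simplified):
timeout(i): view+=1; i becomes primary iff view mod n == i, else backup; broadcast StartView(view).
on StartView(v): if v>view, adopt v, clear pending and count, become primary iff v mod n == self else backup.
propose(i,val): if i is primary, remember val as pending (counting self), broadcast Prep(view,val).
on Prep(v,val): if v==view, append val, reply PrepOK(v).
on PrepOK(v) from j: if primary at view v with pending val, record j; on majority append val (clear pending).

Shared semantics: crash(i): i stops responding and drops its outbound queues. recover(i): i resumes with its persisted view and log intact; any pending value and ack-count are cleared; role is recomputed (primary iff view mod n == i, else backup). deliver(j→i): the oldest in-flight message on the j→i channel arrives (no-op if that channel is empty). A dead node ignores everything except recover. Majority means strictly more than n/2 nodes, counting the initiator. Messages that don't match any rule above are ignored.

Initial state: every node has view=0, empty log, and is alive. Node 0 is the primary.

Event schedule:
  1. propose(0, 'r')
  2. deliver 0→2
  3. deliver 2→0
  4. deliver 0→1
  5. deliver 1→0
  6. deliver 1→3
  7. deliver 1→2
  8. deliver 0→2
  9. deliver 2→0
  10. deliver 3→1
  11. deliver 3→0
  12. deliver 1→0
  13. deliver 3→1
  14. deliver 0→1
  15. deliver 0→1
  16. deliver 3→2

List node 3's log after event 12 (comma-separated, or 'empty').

empty

after 1 — propose(0,'r'): ·
after 2 — deliver 0→2: n2:back/v0/[r]
after 3 — deliver 2→0: ·
after 4 — deliver 0→1: n1:back/v0/[r]
after 5 — deliver 1→0: n0:prim/v0/[r]
after 6 — deliver 1→3: ·
after 7 — deliver 1→2: ·
after 8 — deliver 0→2: ·
after 9 — deliver 2→0: ·
after 10 — deliver 3→1: ·
after 11 — deliver 3→0: ·
after 12 — deliver 1→0: ·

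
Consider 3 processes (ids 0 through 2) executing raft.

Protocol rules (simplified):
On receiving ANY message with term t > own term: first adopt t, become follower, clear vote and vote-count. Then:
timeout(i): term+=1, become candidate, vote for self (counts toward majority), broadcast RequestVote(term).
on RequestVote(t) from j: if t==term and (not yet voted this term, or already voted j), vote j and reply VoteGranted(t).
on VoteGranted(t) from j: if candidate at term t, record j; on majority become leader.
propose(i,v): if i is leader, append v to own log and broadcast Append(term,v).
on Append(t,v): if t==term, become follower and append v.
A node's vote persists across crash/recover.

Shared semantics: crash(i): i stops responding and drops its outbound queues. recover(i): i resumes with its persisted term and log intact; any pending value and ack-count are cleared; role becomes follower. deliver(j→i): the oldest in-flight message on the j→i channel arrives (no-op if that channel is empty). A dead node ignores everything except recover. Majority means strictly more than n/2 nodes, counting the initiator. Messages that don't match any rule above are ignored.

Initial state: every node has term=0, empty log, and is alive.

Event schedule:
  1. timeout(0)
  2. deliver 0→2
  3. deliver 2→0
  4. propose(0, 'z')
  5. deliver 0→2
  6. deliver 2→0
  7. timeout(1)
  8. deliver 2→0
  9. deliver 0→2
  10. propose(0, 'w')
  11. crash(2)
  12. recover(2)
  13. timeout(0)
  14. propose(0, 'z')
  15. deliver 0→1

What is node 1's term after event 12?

e1 timeout(0): 0[cand,t=1,-]
e2 deliver 0→2: 2[foll,t=1,-]
e3 deliver 2→0: 0[lead,t=1,-]
e4 propose(0,'z'): 0[lead,t=1,z]
e5 deliver 0→2: 2[foll,t=1,z]
e6 deliver 2→0: ·
e7 timeout(1): 1[cand,t=1,-]
e8 deliver 2→0: ·
e9 deliver 0→2: ·
e10 propose(0,'w'): 0[lead,t=1,z,w]
e11 crash(2): 2[✗foll,t=1,z]
e12 recover(2): 2[foll,t=1,z]

1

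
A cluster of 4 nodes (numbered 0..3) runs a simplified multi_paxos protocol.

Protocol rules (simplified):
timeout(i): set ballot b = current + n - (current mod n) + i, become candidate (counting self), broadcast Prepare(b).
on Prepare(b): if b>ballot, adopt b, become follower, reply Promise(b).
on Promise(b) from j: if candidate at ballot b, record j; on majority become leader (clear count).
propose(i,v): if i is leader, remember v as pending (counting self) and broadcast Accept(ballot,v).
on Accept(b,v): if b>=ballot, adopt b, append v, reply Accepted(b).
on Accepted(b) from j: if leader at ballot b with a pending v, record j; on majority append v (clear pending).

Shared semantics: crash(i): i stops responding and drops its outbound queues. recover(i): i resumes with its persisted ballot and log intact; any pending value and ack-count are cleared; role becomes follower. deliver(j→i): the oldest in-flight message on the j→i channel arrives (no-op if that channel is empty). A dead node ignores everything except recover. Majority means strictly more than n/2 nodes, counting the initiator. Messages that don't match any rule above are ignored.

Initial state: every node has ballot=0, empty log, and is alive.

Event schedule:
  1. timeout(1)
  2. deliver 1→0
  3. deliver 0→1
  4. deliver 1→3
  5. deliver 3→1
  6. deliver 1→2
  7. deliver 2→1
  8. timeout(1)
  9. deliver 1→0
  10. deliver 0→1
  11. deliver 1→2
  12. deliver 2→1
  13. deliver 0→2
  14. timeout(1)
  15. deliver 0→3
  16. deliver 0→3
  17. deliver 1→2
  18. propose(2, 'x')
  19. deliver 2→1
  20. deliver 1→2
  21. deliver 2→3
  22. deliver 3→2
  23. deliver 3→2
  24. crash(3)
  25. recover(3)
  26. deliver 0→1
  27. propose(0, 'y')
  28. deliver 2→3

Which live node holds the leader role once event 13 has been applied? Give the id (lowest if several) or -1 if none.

1

after 1 — timeout(1): n1:cand/b5/[-]
after 2 — deliver 1→0: n0:foll/b5/[-]
after 3 — deliver 0→1: ·
after 4 — deliver 1→3: n3:foll/b5/[-]
after 5 — deliver 3→1: n1:lead/b5/[-]
after 6 — deliver 1→2: n2:foll/b5/[-]
after 7 — deliver 2→1: ·
after 8 — timeout(1): n1:cand/b9/[-]
after 9 — deliver 1→0: n0:foll/b9/[-]
after 10 — deliver 0→1: ·
after 11 — deliver 1→2: n2:foll/b9/[-]
after 12 — deliver 2→1: n1:lead/b9/[-]
after 13 — deliver 0→2: ·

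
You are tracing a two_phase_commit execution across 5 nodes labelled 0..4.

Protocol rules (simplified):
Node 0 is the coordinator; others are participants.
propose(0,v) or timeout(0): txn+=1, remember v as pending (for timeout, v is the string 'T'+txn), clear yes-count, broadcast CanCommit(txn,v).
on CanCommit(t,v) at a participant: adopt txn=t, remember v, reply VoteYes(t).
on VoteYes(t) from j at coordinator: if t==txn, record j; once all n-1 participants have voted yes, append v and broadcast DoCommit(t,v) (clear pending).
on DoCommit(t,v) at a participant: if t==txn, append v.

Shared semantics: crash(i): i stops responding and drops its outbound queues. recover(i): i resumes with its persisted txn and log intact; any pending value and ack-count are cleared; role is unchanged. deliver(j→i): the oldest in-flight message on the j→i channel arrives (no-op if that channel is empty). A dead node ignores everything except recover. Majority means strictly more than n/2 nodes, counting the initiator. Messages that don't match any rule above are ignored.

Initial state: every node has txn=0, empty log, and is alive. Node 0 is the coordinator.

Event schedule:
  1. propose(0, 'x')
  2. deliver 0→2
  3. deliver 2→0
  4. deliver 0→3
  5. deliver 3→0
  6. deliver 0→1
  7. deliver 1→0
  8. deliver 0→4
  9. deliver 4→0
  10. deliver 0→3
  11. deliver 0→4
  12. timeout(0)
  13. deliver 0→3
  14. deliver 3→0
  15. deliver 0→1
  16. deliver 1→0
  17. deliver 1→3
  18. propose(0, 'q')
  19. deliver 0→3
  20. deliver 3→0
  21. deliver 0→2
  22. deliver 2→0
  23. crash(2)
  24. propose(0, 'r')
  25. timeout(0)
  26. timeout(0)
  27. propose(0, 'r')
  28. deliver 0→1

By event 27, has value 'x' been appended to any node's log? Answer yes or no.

1. propose(0,'x'):  <0:coor t1 ->
2. deliver 0→2:  <2:part t1 ->
3. deliver 2→0:  nop
4. deliver 0→3:  <3:part t1 ->
5. deliver 3→0:  nop
6. deliver 0→1:  <1:part t1 ->
7. deliver 1→0:  nop
8. deliver 0→4:  <4:part t1 ->
9. deliver 4→0:  <0:coor t1 x>
10. deliver 0→3:  <3:part t1 x>
11. deliver 0→4:  <4:part t1 x>
12. timeout(0):  <0:coor t2 x>
13. deliver 0→3:  <3:part t2 x>
14. deliver 3→0:  nop
15. deliver 0→1:  <1:part t1 x>
16. deliver 1→0:  nop
17. deliver 1→3:  nop
18. propose(0,'q'):  <0:coor t3 x>
19. deliver 0→3:  <3:part t3 x>
20. deliver 3→0:  nop
21. deliver 0→2:  <2:part t1 x>
22. deliver 2→0:  nop
23. crash(2):  <2:✗part t1 x>
24. propose(0,'r'):  <0:coor t4 x>
25. timeout(0):  <0:coor t5 x>
26. timeout(0):  <0:coor t6 x>
27. propose(0,'r'):  <0:coor t7 x>

yes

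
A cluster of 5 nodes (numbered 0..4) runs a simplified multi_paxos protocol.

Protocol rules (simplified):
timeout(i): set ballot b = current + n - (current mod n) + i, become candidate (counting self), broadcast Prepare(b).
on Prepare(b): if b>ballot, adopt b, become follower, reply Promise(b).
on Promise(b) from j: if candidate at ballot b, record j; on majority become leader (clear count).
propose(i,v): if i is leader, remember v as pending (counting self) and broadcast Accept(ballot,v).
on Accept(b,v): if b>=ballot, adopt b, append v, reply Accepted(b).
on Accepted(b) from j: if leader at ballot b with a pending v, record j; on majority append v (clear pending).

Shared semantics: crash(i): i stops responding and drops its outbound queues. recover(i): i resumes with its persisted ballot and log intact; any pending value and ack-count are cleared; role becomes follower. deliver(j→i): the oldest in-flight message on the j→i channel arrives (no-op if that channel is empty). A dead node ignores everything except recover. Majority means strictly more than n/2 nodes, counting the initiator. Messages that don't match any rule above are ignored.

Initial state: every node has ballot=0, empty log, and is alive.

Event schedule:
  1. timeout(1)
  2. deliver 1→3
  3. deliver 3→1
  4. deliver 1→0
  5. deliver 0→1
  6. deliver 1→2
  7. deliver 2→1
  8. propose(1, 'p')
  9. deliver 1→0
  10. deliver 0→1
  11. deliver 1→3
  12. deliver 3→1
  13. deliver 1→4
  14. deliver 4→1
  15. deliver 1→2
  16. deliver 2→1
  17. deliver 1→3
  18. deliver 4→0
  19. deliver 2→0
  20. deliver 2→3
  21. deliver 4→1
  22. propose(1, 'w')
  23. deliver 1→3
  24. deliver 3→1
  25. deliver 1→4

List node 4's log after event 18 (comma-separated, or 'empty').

1. timeout(1):  <1:cand b6 ->
2. deliver 1→3:  <3:foll b6 ->
3. deliver 3→1:  nop
4. deliver 1→0:  <0:foll b6 ->
5. deliver 0→1:  <1:lead b6 ->
6. deliver 1→2:  <2:foll b6 ->
7. deliver 2→1:  nop
8. propose(1,'p'):  nop
9. deliver 1→0:  <0:foll b6 p>
10. deliver 0→1:  nop
11. deliver 1→3:  <3:foll b6 p>
12. deliver 3→1:  <1:lead b6 p>
13. deliver 1→4:  <4:foll b6 ->
14. deliver 4→1:  nop
15. deliver 1→2:  <2:foll b6 p>
16. deliver 2→1:  nop
17. deliver 1→3:  nop
18. deliver 4→0:  nop

empty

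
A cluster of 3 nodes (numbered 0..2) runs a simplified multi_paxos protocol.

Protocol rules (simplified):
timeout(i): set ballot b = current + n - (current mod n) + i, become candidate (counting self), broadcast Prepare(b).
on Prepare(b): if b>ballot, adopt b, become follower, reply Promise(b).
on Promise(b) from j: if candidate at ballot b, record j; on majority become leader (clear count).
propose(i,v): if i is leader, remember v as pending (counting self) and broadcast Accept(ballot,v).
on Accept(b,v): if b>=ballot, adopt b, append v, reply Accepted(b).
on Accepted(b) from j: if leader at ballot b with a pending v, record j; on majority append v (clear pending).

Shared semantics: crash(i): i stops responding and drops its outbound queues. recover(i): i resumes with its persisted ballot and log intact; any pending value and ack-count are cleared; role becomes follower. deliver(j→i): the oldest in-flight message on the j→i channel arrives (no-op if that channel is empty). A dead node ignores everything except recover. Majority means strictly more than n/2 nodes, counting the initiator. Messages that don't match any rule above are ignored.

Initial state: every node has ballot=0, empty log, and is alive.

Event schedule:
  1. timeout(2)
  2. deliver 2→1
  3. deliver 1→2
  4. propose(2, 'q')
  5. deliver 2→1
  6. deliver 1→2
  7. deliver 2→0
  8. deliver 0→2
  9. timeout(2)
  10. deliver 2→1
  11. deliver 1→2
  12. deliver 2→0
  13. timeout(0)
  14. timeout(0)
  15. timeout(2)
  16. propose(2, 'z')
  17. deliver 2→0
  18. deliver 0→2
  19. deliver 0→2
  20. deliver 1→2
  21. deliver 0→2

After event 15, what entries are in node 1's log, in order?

e1 timeout(2): 2[cand,b=5,-]
e2 deliver 2→1: 1[foll,b=5,-]
e3 deliver 1→2: 2[lead,b=5,-]
e4 propose(2,'q'): ·
e5 deliver 2→1: 1[foll,b=5,q]
e6 deliver 1→2: 2[lead,b=5,q]
e7 deliver 2→0: 0[foll,b=5,-]
e8 deliver 0→2: ·
e9 timeout(2): 2[cand,b=8,q]
e10 deliver 2→1: 1[foll,b=8,q]
e11 deliver 1→2: 2[lead,b=8,q]
e12 deliver 2→0: 0[foll,b=5,q]
e13 timeout(0): 0[cand,b=6,q]
e14 timeout(0): 0[cand,b=9,q]
e15 timeout(2): 2[cand,b=11,q]

q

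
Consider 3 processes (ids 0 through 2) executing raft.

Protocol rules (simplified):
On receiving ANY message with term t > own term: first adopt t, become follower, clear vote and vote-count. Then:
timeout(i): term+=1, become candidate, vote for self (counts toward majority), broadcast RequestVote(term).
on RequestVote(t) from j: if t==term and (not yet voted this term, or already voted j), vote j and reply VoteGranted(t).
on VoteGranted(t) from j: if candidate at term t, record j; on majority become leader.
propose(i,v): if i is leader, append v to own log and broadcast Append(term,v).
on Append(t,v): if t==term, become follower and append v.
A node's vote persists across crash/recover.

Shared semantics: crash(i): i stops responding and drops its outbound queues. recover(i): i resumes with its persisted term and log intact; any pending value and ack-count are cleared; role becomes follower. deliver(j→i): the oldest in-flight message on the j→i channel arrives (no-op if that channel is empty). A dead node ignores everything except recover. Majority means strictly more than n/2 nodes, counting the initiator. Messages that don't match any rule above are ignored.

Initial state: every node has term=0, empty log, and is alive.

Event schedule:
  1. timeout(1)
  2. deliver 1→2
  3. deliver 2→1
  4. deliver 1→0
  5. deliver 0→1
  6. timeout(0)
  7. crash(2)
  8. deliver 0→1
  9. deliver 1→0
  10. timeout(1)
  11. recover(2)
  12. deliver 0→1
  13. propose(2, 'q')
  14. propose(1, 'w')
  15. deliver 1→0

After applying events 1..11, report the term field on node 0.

1. timeout(1):  <1:cand t1 ->
2. deliver 1→2:  <2:foll t1 ->
3. deliver 2→1:  <1:lead t1 ->
4. deliver 1→0:  <0:foll t1 ->
5. deliver 0→1:  nop
6. timeout(0):  <0:cand t2 ->
7. crash(2):  <2:✗foll t1 ->
8. deliver 0→1:  <1:foll t2 ->
9. deliver 1→0:  <0:lead t2 ->
10. timeout(1):  <1:cand t3 ->
11. recover(2):  <2:foll t1 ->

2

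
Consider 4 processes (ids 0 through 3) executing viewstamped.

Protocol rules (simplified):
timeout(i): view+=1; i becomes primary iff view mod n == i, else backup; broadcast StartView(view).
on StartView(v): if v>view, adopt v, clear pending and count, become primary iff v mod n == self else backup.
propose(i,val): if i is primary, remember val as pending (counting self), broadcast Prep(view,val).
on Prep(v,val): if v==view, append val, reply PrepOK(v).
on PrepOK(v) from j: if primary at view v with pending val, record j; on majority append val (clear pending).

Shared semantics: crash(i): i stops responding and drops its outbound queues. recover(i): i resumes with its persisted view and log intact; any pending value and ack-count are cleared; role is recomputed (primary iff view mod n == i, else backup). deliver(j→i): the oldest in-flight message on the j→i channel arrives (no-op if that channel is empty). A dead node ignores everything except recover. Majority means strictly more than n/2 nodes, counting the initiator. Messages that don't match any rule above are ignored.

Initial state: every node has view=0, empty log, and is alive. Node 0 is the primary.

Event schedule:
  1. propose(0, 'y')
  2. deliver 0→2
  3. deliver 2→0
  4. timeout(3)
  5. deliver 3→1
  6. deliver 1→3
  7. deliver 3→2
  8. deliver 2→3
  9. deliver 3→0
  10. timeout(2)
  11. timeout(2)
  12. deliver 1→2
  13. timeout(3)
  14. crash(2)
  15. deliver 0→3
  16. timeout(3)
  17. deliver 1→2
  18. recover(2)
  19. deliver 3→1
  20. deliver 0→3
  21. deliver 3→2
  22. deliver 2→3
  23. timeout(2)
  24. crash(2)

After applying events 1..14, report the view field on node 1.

1

1. propose(0,'y'):  nop
2. deliver 0→2:  <2:back v0 y>
3. deliver 2→0:  nop
4. timeout(3):  <3:back v1 ->
5. deliver 3→1:  <1:prim v1 ->
6. deliver 1→3:  nop
7. deliver 3→2:  <2:back v1 y>
8. deliver 2→3:  nop
9. deliver 3→0:  <0:back v1 ->
10. timeout(2):  <2:prim v2 y>
11. timeout(2):  <2:back v3 y>
12. deliver 1→2:  nop
13. timeout(3):  <3:back v2 ->
14. crash(2):  <2:✗back v3 y>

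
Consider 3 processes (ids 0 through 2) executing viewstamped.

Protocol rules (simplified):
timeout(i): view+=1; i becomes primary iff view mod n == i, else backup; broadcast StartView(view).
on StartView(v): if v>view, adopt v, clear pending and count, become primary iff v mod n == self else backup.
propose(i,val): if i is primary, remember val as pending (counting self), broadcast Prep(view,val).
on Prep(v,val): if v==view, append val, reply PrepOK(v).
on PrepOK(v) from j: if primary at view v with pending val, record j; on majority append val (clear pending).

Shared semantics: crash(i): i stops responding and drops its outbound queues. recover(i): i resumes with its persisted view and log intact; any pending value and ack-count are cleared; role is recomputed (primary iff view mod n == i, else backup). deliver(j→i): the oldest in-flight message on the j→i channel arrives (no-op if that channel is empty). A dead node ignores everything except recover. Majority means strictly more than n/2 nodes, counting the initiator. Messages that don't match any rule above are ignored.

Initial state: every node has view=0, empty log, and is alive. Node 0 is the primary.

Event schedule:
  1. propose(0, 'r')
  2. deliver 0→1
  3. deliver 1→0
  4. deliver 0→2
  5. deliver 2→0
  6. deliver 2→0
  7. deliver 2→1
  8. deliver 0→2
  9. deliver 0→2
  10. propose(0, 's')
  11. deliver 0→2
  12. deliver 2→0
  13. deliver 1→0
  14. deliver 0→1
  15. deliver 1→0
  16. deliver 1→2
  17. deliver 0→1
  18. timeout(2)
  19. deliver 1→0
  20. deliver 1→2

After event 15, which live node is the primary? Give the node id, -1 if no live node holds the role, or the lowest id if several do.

e1 propose(0,'r'): ·
e2 deliver 0→1: 1[back,v=0,r]
e3 deliver 1→0: 0[prim,v=0,r]
e4 deliver 0→2: 2[back,v=0,r]
e5 deliver 2→0: ·
e6 deliver 2→0: ·
e7 deliver 2→1: ·
e8 deliver 0→2: ·
e9 deliver 0→2: ·
e10 propose(0,'s'): ·
e11 deliver 0→2: 2[back,v=0,r,s]
e12 deliver 2→0: 0[prim,v=0,r,s]
e13 deliver 1→0: ·
e14 deliver 0→1: 1[back,v=0,r,s]
e15 deliver 1→0: ·

0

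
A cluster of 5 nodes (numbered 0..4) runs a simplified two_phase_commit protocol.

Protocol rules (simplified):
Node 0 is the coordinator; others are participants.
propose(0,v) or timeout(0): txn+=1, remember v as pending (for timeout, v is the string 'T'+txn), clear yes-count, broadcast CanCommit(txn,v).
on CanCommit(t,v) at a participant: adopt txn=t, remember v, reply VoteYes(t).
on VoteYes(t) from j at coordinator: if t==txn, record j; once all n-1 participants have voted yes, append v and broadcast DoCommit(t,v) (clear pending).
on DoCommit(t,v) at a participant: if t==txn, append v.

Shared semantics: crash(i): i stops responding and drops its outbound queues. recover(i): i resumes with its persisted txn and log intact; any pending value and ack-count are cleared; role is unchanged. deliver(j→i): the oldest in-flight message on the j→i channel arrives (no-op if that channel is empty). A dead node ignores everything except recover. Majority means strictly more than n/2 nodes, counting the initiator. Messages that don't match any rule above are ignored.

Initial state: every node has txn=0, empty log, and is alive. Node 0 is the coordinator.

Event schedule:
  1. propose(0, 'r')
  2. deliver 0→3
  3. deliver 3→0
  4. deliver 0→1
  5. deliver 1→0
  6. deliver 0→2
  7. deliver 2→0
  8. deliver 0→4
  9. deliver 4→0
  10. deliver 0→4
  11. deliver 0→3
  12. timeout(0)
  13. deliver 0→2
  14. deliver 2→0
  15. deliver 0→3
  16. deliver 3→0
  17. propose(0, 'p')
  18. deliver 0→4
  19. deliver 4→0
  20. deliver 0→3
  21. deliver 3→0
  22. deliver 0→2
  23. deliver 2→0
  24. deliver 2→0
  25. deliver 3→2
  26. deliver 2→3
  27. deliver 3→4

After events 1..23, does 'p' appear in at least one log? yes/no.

step 1 propose(0,'r'): 0={coor,t=1,log=-}
step 2 deliver 0→3: 3={part,t=1,log=-}
step 3 deliver 3→0: —
step 4 deliver 0→1: 1={part,t=1,log=-}
step 5 deliver 1→0: —
step 6 deliver 0→2: 2={part,t=1,log=-}
step 7 deliver 2→0: —
step 8 deliver 0→4: 4={part,t=1,log=-}
step 9 deliver 4→0: 0={coor,t=1,log=r}
step 10 deliver 0→4: 4={part,t=1,log=r}
step 11 deliver 0→3: 3={part,t=1,log=r}
step 12 timeout(0): 0={coor,t=2,log=r}
step 13 deliver 0→2: 2={part,t=1,log=r}
step 14 deliver 2→0: —
step 15 deliver 0→3: 3={part,t=2,log=r}
step 16 deliver 3→0: —
step 17 propose(0,'p'): 0={coor,t=3,log=r}
step 18 deliver 0→4: 4={part,t=2,log=r}
step 19 deliver 4→0: —
step 20 deliver 0→3: 3={part,t=3,log=r}
step 21 deliver 3→0: —
step 22 deliver 0→2: 2={part,t=2,log=r}
step 23 deliver 2→0: —

no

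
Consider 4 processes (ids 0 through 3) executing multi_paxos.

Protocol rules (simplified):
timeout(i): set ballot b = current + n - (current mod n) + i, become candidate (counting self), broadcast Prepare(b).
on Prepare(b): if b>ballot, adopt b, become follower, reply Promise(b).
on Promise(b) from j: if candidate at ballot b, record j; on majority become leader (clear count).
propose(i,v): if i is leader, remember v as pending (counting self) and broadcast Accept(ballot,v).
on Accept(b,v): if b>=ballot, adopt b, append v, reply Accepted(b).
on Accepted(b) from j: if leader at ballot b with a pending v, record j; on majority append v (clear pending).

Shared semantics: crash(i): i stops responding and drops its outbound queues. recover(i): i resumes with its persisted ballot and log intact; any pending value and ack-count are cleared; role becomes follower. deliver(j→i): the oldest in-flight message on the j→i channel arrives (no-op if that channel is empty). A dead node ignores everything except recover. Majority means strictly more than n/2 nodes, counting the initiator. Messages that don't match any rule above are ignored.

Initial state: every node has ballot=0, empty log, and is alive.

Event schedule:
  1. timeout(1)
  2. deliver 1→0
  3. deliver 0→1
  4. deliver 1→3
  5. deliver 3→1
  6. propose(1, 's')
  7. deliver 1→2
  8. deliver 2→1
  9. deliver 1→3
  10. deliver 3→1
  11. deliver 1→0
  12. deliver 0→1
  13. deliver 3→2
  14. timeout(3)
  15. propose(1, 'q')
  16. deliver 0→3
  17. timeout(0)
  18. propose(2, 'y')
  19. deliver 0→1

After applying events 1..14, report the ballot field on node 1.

5

after 1 — timeout(1): n1:cand/b5/[-]
after 2 — deliver 1→0: n0:foll/b5/[-]
after 3 — deliver 0→1: ·
after 4 — deliver 1→3: n3:foll/b5/[-]
after 5 — deliver 3→1: n1:lead/b5/[-]
after 6 — propose(1,'s'): ·
after 7 — deliver 1→2: n2:foll/b5/[-]
after 8 — deliver 2→1: ·
after 9 — deliver 1→3: n3:foll/b5/[s]
after 10 — deliver 3→1: ·
after 11 — deliver 1→0: n0:foll/b5/[s]
after 12 — deliver 0→1: n1:lead/b5/[s]
after 13 — deliver 3→2: ·
after 14 — timeout(3): n3:cand/b11/[s]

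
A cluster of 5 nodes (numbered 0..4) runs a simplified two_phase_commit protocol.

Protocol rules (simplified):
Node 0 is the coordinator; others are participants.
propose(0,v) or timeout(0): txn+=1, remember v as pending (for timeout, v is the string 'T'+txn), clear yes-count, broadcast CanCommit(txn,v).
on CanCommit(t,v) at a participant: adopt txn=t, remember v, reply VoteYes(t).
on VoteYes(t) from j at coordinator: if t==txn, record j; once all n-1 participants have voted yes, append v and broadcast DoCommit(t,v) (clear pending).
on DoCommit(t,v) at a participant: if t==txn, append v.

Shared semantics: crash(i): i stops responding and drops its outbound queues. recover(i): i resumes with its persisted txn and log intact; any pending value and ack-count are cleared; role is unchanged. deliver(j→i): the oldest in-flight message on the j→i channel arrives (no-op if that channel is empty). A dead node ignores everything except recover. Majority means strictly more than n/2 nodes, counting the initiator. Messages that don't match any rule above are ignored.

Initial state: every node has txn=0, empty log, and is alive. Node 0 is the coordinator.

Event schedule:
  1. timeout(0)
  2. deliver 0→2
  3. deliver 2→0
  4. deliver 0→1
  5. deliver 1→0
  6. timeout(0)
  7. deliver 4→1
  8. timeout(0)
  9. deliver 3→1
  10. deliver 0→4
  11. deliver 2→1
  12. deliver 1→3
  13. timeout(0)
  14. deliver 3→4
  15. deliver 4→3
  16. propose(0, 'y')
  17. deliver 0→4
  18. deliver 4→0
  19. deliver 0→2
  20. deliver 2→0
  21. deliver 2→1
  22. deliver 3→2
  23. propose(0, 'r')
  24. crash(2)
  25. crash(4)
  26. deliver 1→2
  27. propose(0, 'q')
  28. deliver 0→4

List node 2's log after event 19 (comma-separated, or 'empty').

step 1 timeout(0): 0={coor,t=1,log=-}
step 2 deliver 0→2: 2={part,t=1,log=-}
step 3 deliver 2→0: —
step 4 deliver 0→1: 1={part,t=1,log=-}
step 5 deliver 1→0: —
step 6 timeout(0): 0={coor,t=2,log=-}
step 7 deliver 4→1: —
step 8 timeout(0): 0={coor,t=3,log=-}
step 9 deliver 3→1: —
step 10 deliver 0→4: 4={part,t=1,log=-}
step 11 deliver 2→1: —
step 12 deliver 1→3: —
step 13 timeout(0): 0={coor,t=4,log=-}
step 14 deliver 3→4: —
step 15 deliver 4→3: —
step 16 propose(0,'y'): 0={coor,t=5,log=-}
step 17 deliver 0→4: 4={part,t=2,log=-}
step 18 deliver 4→0: —
step 19 deliver 0→2: 2={part,t=2,log=-}

empty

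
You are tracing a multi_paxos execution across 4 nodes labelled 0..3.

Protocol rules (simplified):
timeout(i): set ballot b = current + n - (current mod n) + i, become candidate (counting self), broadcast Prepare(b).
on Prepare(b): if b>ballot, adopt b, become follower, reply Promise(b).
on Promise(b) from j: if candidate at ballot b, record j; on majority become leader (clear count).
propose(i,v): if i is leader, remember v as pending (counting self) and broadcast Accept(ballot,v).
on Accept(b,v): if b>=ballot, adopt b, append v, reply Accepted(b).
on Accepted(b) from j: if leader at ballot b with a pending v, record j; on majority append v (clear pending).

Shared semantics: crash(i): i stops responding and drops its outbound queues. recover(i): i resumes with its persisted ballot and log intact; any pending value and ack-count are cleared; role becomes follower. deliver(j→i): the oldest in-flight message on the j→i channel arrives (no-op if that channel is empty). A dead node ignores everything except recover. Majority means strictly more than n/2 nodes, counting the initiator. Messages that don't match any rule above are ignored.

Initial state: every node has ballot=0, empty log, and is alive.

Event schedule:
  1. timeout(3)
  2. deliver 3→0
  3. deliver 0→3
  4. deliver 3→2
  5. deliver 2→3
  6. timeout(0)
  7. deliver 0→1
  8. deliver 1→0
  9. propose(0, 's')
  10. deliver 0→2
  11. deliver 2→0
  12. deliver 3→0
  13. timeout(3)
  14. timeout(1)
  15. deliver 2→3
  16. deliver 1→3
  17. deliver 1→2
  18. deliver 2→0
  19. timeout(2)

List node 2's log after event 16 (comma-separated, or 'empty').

empty

1. timeout(3):  <3:cand b7 ->
2. deliver 3→0:  <0:foll b7 ->
3. deliver 0→3:  nop
4. deliver 3→2:  <2:foll b7 ->
5. deliver 2→3:  <3:lead b7 ->
6. timeout(0):  <0:cand b8 ->
7. deliver 0→1:  <1:foll b8 ->
8. deliver 1→0:  nop
9. propose(0,'s'):  nop
10. deliver 0→2:  <2:foll b8 ->
11. deliver 2→0:  <0:lead b8 ->
12. deliver 3→0:  nop
13. timeout(3):  <3:cand b11 ->
14. timeout(1):  <1:cand b13 ->
15. deliver 2→3:  nop
16. deliver 1→3:  <3:foll b13 ->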